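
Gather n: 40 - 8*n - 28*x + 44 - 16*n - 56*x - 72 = -24*n - 84*x + 12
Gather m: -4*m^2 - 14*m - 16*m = -4*m^2 - 30*m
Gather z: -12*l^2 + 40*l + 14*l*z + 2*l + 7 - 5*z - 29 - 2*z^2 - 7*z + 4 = -12*l^2 + 42*l - 2*z^2 + z*(14*l - 12) - 18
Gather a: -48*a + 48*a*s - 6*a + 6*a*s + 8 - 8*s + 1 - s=a*(54*s - 54) - 9*s + 9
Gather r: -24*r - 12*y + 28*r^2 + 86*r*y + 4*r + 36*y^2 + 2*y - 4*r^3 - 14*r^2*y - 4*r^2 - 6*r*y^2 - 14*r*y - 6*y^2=-4*r^3 + r^2*(24 - 14*y) + r*(-6*y^2 + 72*y - 20) + 30*y^2 - 10*y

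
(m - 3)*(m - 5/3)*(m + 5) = m^3 + m^2/3 - 55*m/3 + 25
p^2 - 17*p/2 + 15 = (p - 6)*(p - 5/2)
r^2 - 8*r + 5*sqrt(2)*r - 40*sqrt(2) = (r - 8)*(r + 5*sqrt(2))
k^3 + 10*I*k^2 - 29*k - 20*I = (k + I)*(k + 4*I)*(k + 5*I)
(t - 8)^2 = t^2 - 16*t + 64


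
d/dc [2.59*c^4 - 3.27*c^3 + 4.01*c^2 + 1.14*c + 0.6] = 10.36*c^3 - 9.81*c^2 + 8.02*c + 1.14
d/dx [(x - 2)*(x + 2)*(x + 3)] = 3*x^2 + 6*x - 4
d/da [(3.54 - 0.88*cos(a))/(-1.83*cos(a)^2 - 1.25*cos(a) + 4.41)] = (1.6104*cos(a)^2 - 12.9564*cos(a) - 0.5442)*sin(a)/(3.3489*cos(a)^4 + 4.575*cos(a)^3 - 14.5781*cos(a)^2 - 11.025*cos(a) + 19.4481)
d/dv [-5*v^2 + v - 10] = 1 - 10*v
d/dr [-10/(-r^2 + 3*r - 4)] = 10*(3 - 2*r)/(r^2 - 3*r + 4)^2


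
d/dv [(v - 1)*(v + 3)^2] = (v + 3)*(3*v + 1)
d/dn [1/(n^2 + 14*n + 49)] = 2*(-n - 7)/(n^2 + 14*n + 49)^2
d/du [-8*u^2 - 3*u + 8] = -16*u - 3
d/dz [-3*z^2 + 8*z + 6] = 8 - 6*z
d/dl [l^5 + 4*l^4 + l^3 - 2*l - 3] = 5*l^4 + 16*l^3 + 3*l^2 - 2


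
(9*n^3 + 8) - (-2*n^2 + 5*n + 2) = 9*n^3 + 2*n^2 - 5*n + 6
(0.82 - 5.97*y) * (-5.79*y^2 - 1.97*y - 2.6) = 34.5663*y^3 + 7.0131*y^2 + 13.9066*y - 2.132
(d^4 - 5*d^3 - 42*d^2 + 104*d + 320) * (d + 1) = d^5 - 4*d^4 - 47*d^3 + 62*d^2 + 424*d + 320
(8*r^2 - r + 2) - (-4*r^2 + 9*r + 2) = 12*r^2 - 10*r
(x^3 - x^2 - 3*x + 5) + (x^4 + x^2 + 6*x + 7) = x^4 + x^3 + 3*x + 12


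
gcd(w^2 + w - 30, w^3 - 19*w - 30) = w - 5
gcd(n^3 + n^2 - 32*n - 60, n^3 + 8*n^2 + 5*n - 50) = n + 5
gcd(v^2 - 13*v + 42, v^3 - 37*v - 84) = v - 7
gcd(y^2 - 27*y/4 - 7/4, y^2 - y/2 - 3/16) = y + 1/4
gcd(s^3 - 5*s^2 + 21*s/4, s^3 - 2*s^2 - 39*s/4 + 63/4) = s^2 - 5*s + 21/4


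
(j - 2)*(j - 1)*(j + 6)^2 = j^4 + 9*j^3 + 2*j^2 - 84*j + 72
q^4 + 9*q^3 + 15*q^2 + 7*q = q*(q + 1)^2*(q + 7)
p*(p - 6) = p^2 - 6*p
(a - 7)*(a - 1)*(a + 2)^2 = a^4 - 4*a^3 - 21*a^2 - 4*a + 28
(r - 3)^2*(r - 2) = r^3 - 8*r^2 + 21*r - 18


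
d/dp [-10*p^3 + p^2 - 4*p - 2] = -30*p^2 + 2*p - 4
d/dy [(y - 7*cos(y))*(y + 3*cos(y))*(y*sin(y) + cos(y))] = y^3*cos(y) + 2*y^2*sin(y) - 8*y^2*cos(y)^2 + 4*y^2 - 63*y*cos(y)^3 + 44*y*cos(y) + 42*sin(y)*cos(y)^2 - 4*cos(y)^2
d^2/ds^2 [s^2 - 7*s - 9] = 2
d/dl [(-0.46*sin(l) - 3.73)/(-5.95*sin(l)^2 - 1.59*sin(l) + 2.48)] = (-44.387*sin(l) + 1.3685*cos(2*l) - 8.44)*cos(l)/(5.95*sin(l)^2 + 1.59*sin(l) - 2.48)^2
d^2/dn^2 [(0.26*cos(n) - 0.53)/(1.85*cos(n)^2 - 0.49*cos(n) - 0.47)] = (-0.140540540540541*cos(n)^5 + 1.10872169466764*cos(n)^4 - 0.160788897005113*cos(n)^3 - 1.39823173355971*cos(n)^2 + 0.641161944998322*cos(n) - 0.204676050776854)/(1.0*cos(n)^6 - 0.794594594594595*cos(n)^5 - 0.551701972242513*cos(n)^4 + 0.385158786251555*cos(n)^3 + 0.140162122677828*cos(n)^2 - 0.0512858863246007*cos(n) - 0.0163975282806547)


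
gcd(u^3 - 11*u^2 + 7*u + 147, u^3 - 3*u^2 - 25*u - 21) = u^2 - 4*u - 21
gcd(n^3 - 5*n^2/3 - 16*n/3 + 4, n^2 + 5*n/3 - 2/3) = n + 2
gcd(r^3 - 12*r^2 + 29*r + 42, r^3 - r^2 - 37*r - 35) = r^2 - 6*r - 7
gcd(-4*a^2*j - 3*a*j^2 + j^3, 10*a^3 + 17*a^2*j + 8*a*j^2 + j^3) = a + j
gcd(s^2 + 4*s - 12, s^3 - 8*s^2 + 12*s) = s - 2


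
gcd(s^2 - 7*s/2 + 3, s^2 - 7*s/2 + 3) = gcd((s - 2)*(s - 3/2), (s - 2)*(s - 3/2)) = s^2 - 7*s/2 + 3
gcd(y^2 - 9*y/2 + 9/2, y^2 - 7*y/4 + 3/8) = y - 3/2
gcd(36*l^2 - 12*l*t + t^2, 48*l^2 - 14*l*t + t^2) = -6*l + t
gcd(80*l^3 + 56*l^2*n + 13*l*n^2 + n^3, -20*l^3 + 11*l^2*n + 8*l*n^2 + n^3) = 20*l^2 + 9*l*n + n^2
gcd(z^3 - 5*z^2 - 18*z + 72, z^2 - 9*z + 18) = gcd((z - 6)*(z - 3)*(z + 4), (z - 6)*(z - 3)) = z^2 - 9*z + 18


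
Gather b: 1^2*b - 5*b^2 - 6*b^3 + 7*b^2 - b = -6*b^3 + 2*b^2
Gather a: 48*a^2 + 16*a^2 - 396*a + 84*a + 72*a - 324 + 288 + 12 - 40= 64*a^2 - 240*a - 64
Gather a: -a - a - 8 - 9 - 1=-2*a - 18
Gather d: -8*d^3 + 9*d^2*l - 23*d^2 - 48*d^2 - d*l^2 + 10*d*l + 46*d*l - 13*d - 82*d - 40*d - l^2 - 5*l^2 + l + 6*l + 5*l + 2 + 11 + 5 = -8*d^3 + d^2*(9*l - 71) + d*(-l^2 + 56*l - 135) - 6*l^2 + 12*l + 18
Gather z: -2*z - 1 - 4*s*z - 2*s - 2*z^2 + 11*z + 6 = -2*s - 2*z^2 + z*(9 - 4*s) + 5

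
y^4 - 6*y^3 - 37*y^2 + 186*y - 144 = (y - 8)*(y - 3)*(y - 1)*(y + 6)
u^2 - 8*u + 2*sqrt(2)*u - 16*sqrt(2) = (u - 8)*(u + 2*sqrt(2))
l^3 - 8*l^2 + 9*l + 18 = (l - 6)*(l - 3)*(l + 1)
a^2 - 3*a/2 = a*(a - 3/2)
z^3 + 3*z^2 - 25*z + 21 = (z - 3)*(z - 1)*(z + 7)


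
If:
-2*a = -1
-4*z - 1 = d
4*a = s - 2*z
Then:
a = 1/2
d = -4*z - 1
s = 2*z + 2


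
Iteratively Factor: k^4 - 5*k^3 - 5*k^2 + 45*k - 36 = (k - 1)*(k^3 - 4*k^2 - 9*k + 36) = (k - 3)*(k - 1)*(k^2 - k - 12) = (k - 3)*(k - 1)*(k + 3)*(k - 4)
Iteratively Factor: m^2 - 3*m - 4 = (m + 1)*(m - 4)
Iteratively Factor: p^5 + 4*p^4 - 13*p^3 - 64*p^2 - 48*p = (p)*(p^4 + 4*p^3 - 13*p^2 - 64*p - 48) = p*(p + 1)*(p^3 + 3*p^2 - 16*p - 48) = p*(p + 1)*(p + 4)*(p^2 - p - 12) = p*(p + 1)*(p + 3)*(p + 4)*(p - 4)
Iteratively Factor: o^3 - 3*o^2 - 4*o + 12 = (o - 2)*(o^2 - o - 6) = (o - 3)*(o - 2)*(o + 2)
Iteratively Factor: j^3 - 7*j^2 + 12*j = (j - 3)*(j^2 - 4*j) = (j - 4)*(j - 3)*(j)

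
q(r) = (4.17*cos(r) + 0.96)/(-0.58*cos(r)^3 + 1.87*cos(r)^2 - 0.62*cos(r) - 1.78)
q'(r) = (4.17*cos(r) + 0.96)*(-1.74*sin(r)*cos(r)^2 + 3.74*sin(r)*cos(r) - 0.62*sin(r))/(-0.58*cos(r)^3 + 1.87*cos(r)^2 - 0.62*cos(r) - 1.78)^2 - 4.17*sin(r)/(-0.58*cos(r)^3 + 1.87*cos(r)^2 - 0.62*cos(r) - 1.78) = (-4.8372*cos(r)^3 + 6.1275*cos(r)^2 + 3.5904*cos(r) + 6.8274)*sin(r)/(0.3364*cos(r)^6 - 2.1692*cos(r)^5 + 4.2161*cos(r)^4 - 0.254*cos(r)^3 - 6.2728*cos(r)^2 + 2.2072*cos(r) + 3.1684)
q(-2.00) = 0.67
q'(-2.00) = -4.59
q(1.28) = -1.19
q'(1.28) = 2.39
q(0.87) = -2.34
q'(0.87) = 3.27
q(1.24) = -1.28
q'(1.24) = 2.46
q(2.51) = -9.88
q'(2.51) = 104.27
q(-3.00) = -2.58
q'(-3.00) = -1.30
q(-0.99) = -1.96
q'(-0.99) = -3.01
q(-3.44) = -2.94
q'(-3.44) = 3.68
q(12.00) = -3.39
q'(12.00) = -3.48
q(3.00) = -2.58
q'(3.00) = 1.30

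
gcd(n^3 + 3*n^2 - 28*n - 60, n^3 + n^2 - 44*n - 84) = n^2 + 8*n + 12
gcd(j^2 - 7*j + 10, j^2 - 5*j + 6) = j - 2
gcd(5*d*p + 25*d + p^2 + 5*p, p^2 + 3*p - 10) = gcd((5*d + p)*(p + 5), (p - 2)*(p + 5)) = p + 5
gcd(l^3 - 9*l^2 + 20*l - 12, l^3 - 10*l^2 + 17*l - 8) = l - 1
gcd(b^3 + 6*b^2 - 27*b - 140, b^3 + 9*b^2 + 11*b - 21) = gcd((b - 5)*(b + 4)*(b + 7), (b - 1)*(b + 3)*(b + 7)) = b + 7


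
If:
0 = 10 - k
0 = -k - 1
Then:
No Solution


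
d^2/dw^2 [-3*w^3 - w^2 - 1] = -18*w - 2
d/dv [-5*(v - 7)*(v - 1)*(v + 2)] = -15*v^2 + 60*v + 45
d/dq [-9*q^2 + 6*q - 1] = 6 - 18*q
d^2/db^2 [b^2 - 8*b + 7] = 2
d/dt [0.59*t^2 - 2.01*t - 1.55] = 1.18*t - 2.01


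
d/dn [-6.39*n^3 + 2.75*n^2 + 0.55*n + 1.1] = -19.17*n^2 + 5.5*n + 0.55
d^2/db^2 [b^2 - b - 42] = 2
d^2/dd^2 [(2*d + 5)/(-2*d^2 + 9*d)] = 2*(-8*d^3 - 60*d^2 + 270*d - 405)/(d^3*(8*d^3 - 108*d^2 + 486*d - 729))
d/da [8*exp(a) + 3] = 8*exp(a)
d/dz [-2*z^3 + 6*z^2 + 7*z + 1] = -6*z^2 + 12*z + 7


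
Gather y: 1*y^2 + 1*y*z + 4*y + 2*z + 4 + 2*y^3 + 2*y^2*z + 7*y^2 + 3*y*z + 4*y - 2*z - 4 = 2*y^3 + y^2*(2*z + 8) + y*(4*z + 8)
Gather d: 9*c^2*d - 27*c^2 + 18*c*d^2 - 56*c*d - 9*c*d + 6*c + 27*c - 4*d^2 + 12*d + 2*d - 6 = -27*c^2 + 33*c + d^2*(18*c - 4) + d*(9*c^2 - 65*c + 14) - 6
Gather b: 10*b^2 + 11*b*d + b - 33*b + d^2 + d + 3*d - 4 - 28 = 10*b^2 + b*(11*d - 32) + d^2 + 4*d - 32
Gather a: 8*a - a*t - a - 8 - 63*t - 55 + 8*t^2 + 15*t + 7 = a*(7 - t) + 8*t^2 - 48*t - 56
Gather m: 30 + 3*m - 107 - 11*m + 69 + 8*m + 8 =0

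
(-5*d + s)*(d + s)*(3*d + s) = -15*d^3 - 17*d^2*s - d*s^2 + s^3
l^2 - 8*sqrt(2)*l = l*(l - 8*sqrt(2))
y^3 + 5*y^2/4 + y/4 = y*(y + 1/4)*(y + 1)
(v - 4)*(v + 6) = v^2 + 2*v - 24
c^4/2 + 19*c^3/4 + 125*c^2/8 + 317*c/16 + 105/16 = (c/2 + 1/4)*(c + 5/2)*(c + 3)*(c + 7/2)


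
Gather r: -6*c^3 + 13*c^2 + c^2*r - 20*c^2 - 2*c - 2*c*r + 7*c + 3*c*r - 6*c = -6*c^3 - 7*c^2 - c + r*(c^2 + c)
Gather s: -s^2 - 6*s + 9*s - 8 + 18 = -s^2 + 3*s + 10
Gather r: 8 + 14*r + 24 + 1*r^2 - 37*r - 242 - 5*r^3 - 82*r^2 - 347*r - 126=-5*r^3 - 81*r^2 - 370*r - 336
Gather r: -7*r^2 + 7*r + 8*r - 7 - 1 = -7*r^2 + 15*r - 8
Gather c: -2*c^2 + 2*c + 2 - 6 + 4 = -2*c^2 + 2*c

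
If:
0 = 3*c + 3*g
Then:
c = -g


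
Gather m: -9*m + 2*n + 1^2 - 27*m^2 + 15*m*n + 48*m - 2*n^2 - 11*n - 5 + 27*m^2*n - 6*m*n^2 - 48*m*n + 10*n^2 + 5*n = m^2*(27*n - 27) + m*(-6*n^2 - 33*n + 39) + 8*n^2 - 4*n - 4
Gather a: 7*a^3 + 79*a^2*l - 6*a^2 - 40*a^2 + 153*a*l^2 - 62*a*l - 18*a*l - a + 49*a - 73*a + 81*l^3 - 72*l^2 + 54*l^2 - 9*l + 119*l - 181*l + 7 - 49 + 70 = 7*a^3 + a^2*(79*l - 46) + a*(153*l^2 - 80*l - 25) + 81*l^3 - 18*l^2 - 71*l + 28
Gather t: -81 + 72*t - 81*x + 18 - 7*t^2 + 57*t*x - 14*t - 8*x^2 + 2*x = -7*t^2 + t*(57*x + 58) - 8*x^2 - 79*x - 63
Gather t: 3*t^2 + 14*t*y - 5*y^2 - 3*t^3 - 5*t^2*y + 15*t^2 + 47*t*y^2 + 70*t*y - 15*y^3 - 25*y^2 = -3*t^3 + t^2*(18 - 5*y) + t*(47*y^2 + 84*y) - 15*y^3 - 30*y^2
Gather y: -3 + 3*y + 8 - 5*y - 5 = -2*y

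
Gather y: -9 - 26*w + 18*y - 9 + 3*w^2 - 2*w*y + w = 3*w^2 - 25*w + y*(18 - 2*w) - 18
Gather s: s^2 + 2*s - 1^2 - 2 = s^2 + 2*s - 3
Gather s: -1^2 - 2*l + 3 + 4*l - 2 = 2*l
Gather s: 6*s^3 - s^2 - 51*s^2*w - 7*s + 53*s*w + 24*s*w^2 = 6*s^3 + s^2*(-51*w - 1) + s*(24*w^2 + 53*w - 7)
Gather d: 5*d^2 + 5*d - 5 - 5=5*d^2 + 5*d - 10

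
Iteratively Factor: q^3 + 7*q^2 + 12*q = (q + 4)*(q^2 + 3*q) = (q + 3)*(q + 4)*(q)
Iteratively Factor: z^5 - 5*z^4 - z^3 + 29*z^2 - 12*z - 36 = (z + 1)*(z^4 - 6*z^3 + 5*z^2 + 24*z - 36) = (z - 2)*(z + 1)*(z^3 - 4*z^2 - 3*z + 18) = (z - 2)*(z + 1)*(z + 2)*(z^2 - 6*z + 9) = (z - 3)*(z - 2)*(z + 1)*(z + 2)*(z - 3)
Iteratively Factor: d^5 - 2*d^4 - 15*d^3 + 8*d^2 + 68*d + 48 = (d - 4)*(d^4 + 2*d^3 - 7*d^2 - 20*d - 12) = (d - 4)*(d - 3)*(d^3 + 5*d^2 + 8*d + 4) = (d - 4)*(d - 3)*(d + 2)*(d^2 + 3*d + 2) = (d - 4)*(d - 3)*(d + 1)*(d + 2)*(d + 2)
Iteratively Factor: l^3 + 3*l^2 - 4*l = (l - 1)*(l^2 + 4*l) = (l - 1)*(l + 4)*(l)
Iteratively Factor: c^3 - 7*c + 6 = (c - 1)*(c^2 + c - 6) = (c - 2)*(c - 1)*(c + 3)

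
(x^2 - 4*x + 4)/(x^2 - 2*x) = (x - 2)/x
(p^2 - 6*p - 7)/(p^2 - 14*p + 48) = (p^2 - 6*p - 7)/(p^2 - 14*p + 48)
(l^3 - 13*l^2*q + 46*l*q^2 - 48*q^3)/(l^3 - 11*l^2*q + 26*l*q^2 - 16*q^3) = (-l + 3*q)/(-l + q)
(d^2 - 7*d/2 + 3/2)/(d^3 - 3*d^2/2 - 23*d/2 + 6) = (d - 3)/(d^2 - d - 12)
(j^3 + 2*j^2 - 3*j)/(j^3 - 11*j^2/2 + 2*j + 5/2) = 2*j*(j + 3)/(2*j^2 - 9*j - 5)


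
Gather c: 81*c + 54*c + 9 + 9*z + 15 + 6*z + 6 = 135*c + 15*z + 30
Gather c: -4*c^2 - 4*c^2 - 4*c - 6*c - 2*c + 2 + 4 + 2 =-8*c^2 - 12*c + 8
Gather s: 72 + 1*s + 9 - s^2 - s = 81 - s^2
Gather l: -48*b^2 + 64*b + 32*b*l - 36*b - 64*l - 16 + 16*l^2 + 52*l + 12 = -48*b^2 + 28*b + 16*l^2 + l*(32*b - 12) - 4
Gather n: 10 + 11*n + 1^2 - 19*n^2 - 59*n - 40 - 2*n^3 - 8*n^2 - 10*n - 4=-2*n^3 - 27*n^2 - 58*n - 33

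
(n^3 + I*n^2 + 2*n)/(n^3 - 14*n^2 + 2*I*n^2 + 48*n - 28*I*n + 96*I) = n*(n - I)/(n^2 - 14*n + 48)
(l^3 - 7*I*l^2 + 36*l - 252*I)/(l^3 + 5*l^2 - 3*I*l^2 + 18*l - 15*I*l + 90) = (l^2 - I*l + 42)/(l^2 + l*(5 + 3*I) + 15*I)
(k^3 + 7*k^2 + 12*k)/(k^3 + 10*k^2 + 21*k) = (k + 4)/(k + 7)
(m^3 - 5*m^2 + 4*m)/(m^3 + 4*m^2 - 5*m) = (m - 4)/(m + 5)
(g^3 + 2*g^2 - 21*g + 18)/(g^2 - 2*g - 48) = (g^2 - 4*g + 3)/(g - 8)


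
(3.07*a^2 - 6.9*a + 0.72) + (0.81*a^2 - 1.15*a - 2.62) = 3.88*a^2 - 8.05*a - 1.9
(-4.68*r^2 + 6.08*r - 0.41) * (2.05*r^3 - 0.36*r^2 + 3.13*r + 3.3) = -9.594*r^5 + 14.1488*r^4 - 17.6777*r^3 + 3.734*r^2 + 18.7807*r - 1.353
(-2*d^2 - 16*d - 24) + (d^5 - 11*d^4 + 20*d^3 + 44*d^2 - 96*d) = d^5 - 11*d^4 + 20*d^3 + 42*d^2 - 112*d - 24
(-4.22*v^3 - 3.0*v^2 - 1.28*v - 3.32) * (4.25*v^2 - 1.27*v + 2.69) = -17.935*v^5 - 7.3906*v^4 - 12.9818*v^3 - 20.5544*v^2 + 0.7732*v - 8.9308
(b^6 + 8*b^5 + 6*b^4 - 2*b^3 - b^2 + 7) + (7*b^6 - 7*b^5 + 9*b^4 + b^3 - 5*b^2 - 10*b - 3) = 8*b^6 + b^5 + 15*b^4 - b^3 - 6*b^2 - 10*b + 4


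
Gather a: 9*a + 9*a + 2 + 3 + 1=18*a + 6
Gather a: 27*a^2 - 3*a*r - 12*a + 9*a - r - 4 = 27*a^2 + a*(-3*r - 3) - r - 4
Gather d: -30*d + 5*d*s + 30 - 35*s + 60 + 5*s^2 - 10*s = d*(5*s - 30) + 5*s^2 - 45*s + 90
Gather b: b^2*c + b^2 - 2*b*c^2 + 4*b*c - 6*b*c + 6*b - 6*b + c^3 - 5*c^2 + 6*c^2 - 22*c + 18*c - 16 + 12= b^2*(c + 1) + b*(-2*c^2 - 2*c) + c^3 + c^2 - 4*c - 4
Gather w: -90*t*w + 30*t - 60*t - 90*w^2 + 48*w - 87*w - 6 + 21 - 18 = -30*t - 90*w^2 + w*(-90*t - 39) - 3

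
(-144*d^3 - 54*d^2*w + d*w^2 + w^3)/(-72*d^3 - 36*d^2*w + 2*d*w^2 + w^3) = (-24*d^2 - 5*d*w + w^2)/(-12*d^2 - 4*d*w + w^2)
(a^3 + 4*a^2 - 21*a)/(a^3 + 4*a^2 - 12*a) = (a^2 + 4*a - 21)/(a^2 + 4*a - 12)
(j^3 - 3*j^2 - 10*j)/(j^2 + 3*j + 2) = j*(j - 5)/(j + 1)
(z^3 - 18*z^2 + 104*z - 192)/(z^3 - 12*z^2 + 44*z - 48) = (z - 8)/(z - 2)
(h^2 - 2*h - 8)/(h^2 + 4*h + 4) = (h - 4)/(h + 2)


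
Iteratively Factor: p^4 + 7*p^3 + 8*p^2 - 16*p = (p + 4)*(p^3 + 3*p^2 - 4*p) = (p + 4)^2*(p^2 - p) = p*(p + 4)^2*(p - 1)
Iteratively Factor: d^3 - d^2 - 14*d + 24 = (d - 2)*(d^2 + d - 12) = (d - 3)*(d - 2)*(d + 4)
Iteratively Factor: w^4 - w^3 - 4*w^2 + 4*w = (w - 2)*(w^3 + w^2 - 2*w) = (w - 2)*(w - 1)*(w^2 + 2*w) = (w - 2)*(w - 1)*(w + 2)*(w)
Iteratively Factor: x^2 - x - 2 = (x + 1)*(x - 2)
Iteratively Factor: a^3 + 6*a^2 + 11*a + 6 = (a + 1)*(a^2 + 5*a + 6) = (a + 1)*(a + 2)*(a + 3)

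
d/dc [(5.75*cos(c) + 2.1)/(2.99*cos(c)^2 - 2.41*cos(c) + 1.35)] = (17.1925*cos(c)^2 + 12.558*cos(c) - 12.8235)*sin(c)/(8.9401*cos(c)^4 - 14.4118*cos(c)^3 + 13.8811*cos(c)^2 - 6.507*cos(c) + 1.8225)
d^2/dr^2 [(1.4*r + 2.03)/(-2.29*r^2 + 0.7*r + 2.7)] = ((1.4*r + 2.03)*(4.58*r - 0.7)*(9.16*r - 1.4) + (19.236*r + 7.3374)*(-2.29*r^2 + 0.7*r + 2.7))/(-2.29*r^2 + 0.7*r + 2.7)^3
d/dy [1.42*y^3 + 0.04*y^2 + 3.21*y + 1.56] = 4.26*y^2 + 0.08*y + 3.21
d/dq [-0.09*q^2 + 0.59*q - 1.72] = 0.59 - 0.18*q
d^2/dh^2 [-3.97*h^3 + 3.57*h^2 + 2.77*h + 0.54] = 7.14 - 23.82*h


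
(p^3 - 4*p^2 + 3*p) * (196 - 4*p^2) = -4*p^5 + 16*p^4 + 184*p^3 - 784*p^2 + 588*p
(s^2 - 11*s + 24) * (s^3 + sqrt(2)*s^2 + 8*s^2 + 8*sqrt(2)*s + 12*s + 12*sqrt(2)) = s^5 - 3*s^4 + sqrt(2)*s^4 - 52*s^3 - 3*sqrt(2)*s^3 - 52*sqrt(2)*s^2 + 60*s^2 + 60*sqrt(2)*s + 288*s + 288*sqrt(2)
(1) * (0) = 0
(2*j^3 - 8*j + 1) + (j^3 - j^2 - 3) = 3*j^3 - j^2 - 8*j - 2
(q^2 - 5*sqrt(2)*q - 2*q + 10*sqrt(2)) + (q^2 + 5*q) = 2*q^2 - 5*sqrt(2)*q + 3*q + 10*sqrt(2)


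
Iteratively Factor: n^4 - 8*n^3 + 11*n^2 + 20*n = (n + 1)*(n^3 - 9*n^2 + 20*n) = (n - 4)*(n + 1)*(n^2 - 5*n) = n*(n - 4)*(n + 1)*(n - 5)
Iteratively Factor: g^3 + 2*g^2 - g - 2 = (g + 1)*(g^2 + g - 2) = (g + 1)*(g + 2)*(g - 1)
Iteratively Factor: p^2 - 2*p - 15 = (p + 3)*(p - 5)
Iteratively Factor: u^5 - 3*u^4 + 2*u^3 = (u - 2)*(u^4 - u^3) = u*(u - 2)*(u^3 - u^2) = u*(u - 2)*(u - 1)*(u^2) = u^2*(u - 2)*(u - 1)*(u)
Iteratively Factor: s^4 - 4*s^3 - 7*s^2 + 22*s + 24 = (s + 2)*(s^3 - 6*s^2 + 5*s + 12) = (s + 1)*(s + 2)*(s^2 - 7*s + 12) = (s - 3)*(s + 1)*(s + 2)*(s - 4)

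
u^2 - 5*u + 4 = (u - 4)*(u - 1)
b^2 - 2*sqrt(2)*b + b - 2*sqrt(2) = (b + 1)*(b - 2*sqrt(2))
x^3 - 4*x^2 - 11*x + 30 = (x - 5)*(x - 2)*(x + 3)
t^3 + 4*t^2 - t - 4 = (t - 1)*(t + 1)*(t + 4)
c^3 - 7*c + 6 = (c - 2)*(c - 1)*(c + 3)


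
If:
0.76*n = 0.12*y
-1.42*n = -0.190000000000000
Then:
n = 0.13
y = 0.85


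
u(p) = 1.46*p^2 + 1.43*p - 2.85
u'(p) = 2.92*p + 1.43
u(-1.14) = -2.58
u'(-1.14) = -1.90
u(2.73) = 11.94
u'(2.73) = 9.40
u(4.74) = 36.73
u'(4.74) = 15.27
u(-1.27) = -2.31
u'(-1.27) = -2.28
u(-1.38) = -2.04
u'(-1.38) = -2.60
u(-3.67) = 11.57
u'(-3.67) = -9.29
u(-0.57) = -3.19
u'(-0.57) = -0.23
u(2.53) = 10.11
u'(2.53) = 8.82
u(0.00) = -2.85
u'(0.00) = 1.43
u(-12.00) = 190.23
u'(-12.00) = -33.61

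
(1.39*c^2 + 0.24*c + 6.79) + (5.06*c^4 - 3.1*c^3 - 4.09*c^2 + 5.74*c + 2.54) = 5.06*c^4 - 3.1*c^3 - 2.7*c^2 + 5.98*c + 9.33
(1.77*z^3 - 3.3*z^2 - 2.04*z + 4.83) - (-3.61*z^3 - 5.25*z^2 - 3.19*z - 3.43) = 5.38*z^3 + 1.95*z^2 + 1.15*z + 8.26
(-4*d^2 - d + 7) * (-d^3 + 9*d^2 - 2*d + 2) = 4*d^5 - 35*d^4 - 8*d^3 + 57*d^2 - 16*d + 14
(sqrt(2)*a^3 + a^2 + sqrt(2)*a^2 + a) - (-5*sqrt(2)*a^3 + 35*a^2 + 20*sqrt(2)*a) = 6*sqrt(2)*a^3 - 34*a^2 + sqrt(2)*a^2 - 20*sqrt(2)*a + a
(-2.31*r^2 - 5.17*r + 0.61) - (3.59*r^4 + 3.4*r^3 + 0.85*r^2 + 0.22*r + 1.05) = -3.59*r^4 - 3.4*r^3 - 3.16*r^2 - 5.39*r - 0.44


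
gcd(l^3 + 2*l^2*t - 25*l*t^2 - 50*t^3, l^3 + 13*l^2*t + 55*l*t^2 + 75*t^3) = l + 5*t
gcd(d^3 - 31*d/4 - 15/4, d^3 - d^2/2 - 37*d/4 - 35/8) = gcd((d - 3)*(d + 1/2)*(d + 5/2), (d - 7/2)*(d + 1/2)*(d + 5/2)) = d^2 + 3*d + 5/4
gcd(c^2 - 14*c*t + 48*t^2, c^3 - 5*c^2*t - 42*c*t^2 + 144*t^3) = -c + 8*t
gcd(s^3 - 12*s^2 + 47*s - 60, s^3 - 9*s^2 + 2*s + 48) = s - 3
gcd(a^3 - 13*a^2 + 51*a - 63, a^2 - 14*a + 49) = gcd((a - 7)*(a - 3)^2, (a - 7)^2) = a - 7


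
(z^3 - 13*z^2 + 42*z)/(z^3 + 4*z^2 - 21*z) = (z^2 - 13*z + 42)/(z^2 + 4*z - 21)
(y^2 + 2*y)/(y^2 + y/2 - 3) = 2*y/(2*y - 3)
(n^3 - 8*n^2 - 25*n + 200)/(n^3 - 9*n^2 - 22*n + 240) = (n - 5)/(n - 6)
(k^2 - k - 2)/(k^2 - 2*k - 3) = (k - 2)/(k - 3)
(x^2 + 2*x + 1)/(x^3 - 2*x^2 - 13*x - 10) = (x + 1)/(x^2 - 3*x - 10)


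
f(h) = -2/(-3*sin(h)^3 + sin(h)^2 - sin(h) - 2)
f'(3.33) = 1.07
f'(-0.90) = -14.29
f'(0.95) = -0.44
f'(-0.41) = -3.77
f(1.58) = 0.40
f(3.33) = 1.14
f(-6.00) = 0.88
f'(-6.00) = -0.43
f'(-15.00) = 894.09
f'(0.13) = -0.39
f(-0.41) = 1.60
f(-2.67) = 1.89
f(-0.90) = -2.38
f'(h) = -2*(9*sin(h)^2*cos(h) - 2*sin(h)*cos(h) + cos(h))/(-3*sin(h)^3 + sin(h)^2 - sin(h) - 2)^2 = 2*(-9*sin(h)^2 + 2*sin(h) - 1)*cos(h)/(3*sin(h)^3 - sin(h)^2 + sin(h) + 2)^2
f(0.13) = 0.94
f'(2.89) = 0.41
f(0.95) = 0.53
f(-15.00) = 19.63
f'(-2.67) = 5.99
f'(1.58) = 0.01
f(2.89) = 0.90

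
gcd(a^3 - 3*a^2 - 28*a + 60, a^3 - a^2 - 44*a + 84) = a^2 - 8*a + 12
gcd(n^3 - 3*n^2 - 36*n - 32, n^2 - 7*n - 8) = n^2 - 7*n - 8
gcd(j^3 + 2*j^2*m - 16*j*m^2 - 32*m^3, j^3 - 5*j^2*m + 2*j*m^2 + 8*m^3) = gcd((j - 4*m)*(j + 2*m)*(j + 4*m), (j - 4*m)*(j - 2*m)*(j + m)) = j - 4*m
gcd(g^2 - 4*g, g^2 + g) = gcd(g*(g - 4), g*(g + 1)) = g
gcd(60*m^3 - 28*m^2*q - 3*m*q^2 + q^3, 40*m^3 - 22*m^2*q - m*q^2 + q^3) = -10*m^2 + 3*m*q + q^2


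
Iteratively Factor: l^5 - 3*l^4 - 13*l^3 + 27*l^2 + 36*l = (l - 4)*(l^4 + l^3 - 9*l^2 - 9*l) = l*(l - 4)*(l^3 + l^2 - 9*l - 9) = l*(l - 4)*(l + 3)*(l^2 - 2*l - 3) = l*(l - 4)*(l + 1)*(l + 3)*(l - 3)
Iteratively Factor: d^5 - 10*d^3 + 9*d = (d - 1)*(d^4 + d^3 - 9*d^2 - 9*d) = (d - 1)*(d + 1)*(d^3 - 9*d) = (d - 1)*(d + 1)*(d + 3)*(d^2 - 3*d) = (d - 3)*(d - 1)*(d + 1)*(d + 3)*(d)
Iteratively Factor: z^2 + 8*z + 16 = (z + 4)*(z + 4)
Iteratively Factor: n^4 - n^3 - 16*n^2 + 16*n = (n + 4)*(n^3 - 5*n^2 + 4*n) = (n - 4)*(n + 4)*(n^2 - n) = n*(n - 4)*(n + 4)*(n - 1)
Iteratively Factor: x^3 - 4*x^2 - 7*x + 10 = (x - 1)*(x^2 - 3*x - 10) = (x - 1)*(x + 2)*(x - 5)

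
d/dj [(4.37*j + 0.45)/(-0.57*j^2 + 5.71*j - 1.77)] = (2.4909*j^2 + 0.513000000000002*j - 10.3044)/(0.3249*j^4 - 6.5094*j^3 + 34.6219*j^2 - 20.2134*j + 3.1329)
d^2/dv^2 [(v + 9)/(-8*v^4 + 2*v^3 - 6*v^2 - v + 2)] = 2*(-(v + 9)*(32*v^3 - 6*v^2 + 12*v + 1)^2 + (32*v^3 - 6*v^2 + 12*v + 6*(v + 9)*(8*v^2 - v + 1) + 1)*(8*v^4 - 2*v^3 + 6*v^2 + v - 2))/(8*v^4 - 2*v^3 + 6*v^2 + v - 2)^3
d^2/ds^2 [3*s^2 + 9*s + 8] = 6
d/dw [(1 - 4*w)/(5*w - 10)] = 7/(5*(w - 2)^2)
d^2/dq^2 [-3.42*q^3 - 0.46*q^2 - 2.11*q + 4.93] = -20.52*q - 0.92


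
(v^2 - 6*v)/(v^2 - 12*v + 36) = v/(v - 6)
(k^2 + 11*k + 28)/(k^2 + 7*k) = (k + 4)/k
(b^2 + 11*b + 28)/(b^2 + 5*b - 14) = (b + 4)/(b - 2)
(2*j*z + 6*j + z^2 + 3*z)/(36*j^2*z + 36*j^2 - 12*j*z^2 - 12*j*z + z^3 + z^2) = (2*j*z + 6*j + z^2 + 3*z)/(36*j^2*z + 36*j^2 - 12*j*z^2 - 12*j*z + z^3 + z^2)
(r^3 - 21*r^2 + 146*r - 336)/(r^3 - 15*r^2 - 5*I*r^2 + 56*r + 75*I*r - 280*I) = (r - 6)/(r - 5*I)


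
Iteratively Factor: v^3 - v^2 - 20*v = (v - 5)*(v^2 + 4*v) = v*(v - 5)*(v + 4)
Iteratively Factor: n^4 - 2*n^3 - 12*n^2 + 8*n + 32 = (n + 2)*(n^3 - 4*n^2 - 4*n + 16) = (n - 4)*(n + 2)*(n^2 - 4) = (n - 4)*(n + 2)^2*(n - 2)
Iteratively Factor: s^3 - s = (s)*(s^2 - 1) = s*(s + 1)*(s - 1)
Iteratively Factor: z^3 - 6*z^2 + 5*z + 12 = (z - 3)*(z^2 - 3*z - 4) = (z - 3)*(z + 1)*(z - 4)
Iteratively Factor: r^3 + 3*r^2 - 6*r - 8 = (r + 1)*(r^2 + 2*r - 8) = (r - 2)*(r + 1)*(r + 4)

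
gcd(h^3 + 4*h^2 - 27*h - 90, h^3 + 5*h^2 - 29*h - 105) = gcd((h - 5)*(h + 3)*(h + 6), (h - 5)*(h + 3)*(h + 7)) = h^2 - 2*h - 15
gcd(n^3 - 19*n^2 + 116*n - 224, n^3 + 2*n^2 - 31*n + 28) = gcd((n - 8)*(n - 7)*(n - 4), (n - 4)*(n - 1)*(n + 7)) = n - 4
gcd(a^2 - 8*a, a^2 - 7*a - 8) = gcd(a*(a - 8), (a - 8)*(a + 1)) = a - 8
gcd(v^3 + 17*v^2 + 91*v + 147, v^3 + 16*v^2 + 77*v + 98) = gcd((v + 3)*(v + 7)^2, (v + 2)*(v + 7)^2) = v^2 + 14*v + 49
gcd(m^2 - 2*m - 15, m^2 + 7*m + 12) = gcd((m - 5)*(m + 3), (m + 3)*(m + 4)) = m + 3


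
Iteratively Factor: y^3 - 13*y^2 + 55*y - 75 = (y - 3)*(y^2 - 10*y + 25) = (y - 5)*(y - 3)*(y - 5)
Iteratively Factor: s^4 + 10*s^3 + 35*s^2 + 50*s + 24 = (s + 1)*(s^3 + 9*s^2 + 26*s + 24) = (s + 1)*(s + 3)*(s^2 + 6*s + 8) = (s + 1)*(s + 3)*(s + 4)*(s + 2)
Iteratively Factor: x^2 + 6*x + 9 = (x + 3)*(x + 3)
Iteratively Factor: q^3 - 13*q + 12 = (q + 4)*(q^2 - 4*q + 3) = (q - 1)*(q + 4)*(q - 3)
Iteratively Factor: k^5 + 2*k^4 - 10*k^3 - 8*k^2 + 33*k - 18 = (k - 2)*(k^4 + 4*k^3 - 2*k^2 - 12*k + 9) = (k - 2)*(k - 1)*(k^3 + 5*k^2 + 3*k - 9) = (k - 2)*(k - 1)^2*(k^2 + 6*k + 9) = (k - 2)*(k - 1)^2*(k + 3)*(k + 3)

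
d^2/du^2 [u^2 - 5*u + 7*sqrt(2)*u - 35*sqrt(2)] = 2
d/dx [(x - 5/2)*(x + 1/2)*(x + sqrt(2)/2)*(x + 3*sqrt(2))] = 4*x^3 - 6*x^2 + 21*sqrt(2)*x^2/2 - 14*sqrt(2)*x + 7*x/2 - 35*sqrt(2)/8 - 6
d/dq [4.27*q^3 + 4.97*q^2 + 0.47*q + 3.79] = 12.81*q^2 + 9.94*q + 0.47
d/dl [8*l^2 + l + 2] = 16*l + 1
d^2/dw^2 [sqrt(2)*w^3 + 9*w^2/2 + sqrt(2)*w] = 6*sqrt(2)*w + 9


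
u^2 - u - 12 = (u - 4)*(u + 3)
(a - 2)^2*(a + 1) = a^3 - 3*a^2 + 4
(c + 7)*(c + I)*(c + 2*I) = c^3 + 7*c^2 + 3*I*c^2 - 2*c + 21*I*c - 14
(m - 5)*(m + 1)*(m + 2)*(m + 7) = m^4 + 5*m^3 - 27*m^2 - 101*m - 70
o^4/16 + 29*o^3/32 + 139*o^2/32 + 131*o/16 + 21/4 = (o/4 + 1/2)*(o/4 + 1)*(o + 3/2)*(o + 7)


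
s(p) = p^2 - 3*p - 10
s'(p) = 2*p - 3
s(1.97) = -12.03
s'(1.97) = 0.94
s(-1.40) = -3.84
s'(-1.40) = -5.80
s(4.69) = -2.07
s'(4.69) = 6.38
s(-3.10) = 8.91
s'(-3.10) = -9.20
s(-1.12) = -5.39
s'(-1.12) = -5.24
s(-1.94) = -0.42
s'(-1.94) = -6.88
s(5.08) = 0.57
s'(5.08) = 7.16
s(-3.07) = 8.63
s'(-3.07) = -9.14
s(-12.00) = 170.00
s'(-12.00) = -27.00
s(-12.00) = 170.00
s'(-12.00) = -27.00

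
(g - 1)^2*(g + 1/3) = g^3 - 5*g^2/3 + g/3 + 1/3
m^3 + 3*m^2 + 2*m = m*(m + 1)*(m + 2)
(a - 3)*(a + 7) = a^2 + 4*a - 21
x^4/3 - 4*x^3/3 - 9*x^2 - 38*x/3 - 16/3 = (x/3 + 1/3)*(x - 8)*(x + 1)*(x + 2)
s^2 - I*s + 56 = (s - 8*I)*(s + 7*I)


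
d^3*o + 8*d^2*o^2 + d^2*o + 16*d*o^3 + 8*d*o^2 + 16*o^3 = (d + 4*o)^2*(d*o + o)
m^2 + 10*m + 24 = (m + 4)*(m + 6)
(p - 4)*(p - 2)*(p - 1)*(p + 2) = p^4 - 5*p^3 + 20*p - 16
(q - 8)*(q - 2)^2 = q^3 - 12*q^2 + 36*q - 32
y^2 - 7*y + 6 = (y - 6)*(y - 1)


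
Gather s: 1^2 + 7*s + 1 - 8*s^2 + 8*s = -8*s^2 + 15*s + 2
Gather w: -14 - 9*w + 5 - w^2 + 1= -w^2 - 9*w - 8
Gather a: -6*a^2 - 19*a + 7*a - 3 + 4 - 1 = -6*a^2 - 12*a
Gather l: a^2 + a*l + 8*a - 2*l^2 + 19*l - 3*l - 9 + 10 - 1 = a^2 + 8*a - 2*l^2 + l*(a + 16)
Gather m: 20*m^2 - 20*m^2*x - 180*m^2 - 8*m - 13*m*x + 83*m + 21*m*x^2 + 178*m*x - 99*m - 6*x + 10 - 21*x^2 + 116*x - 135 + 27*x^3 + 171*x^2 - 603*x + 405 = m^2*(-20*x - 160) + m*(21*x^2 + 165*x - 24) + 27*x^3 + 150*x^2 - 493*x + 280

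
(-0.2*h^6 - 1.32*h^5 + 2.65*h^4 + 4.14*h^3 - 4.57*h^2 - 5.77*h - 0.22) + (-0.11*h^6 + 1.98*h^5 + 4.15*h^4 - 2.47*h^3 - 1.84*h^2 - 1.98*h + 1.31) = -0.31*h^6 + 0.66*h^5 + 6.8*h^4 + 1.67*h^3 - 6.41*h^2 - 7.75*h + 1.09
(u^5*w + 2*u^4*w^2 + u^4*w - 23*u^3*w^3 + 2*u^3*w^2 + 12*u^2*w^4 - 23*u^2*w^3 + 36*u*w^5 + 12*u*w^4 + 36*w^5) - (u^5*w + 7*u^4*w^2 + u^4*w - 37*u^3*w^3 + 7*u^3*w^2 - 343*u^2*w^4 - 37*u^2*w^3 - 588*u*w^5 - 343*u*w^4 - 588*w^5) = -5*u^4*w^2 + 14*u^3*w^3 - 5*u^3*w^2 + 355*u^2*w^4 + 14*u^2*w^3 + 624*u*w^5 + 355*u*w^4 + 624*w^5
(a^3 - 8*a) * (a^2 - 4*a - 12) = a^5 - 4*a^4 - 20*a^3 + 32*a^2 + 96*a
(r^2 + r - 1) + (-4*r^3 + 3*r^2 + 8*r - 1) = -4*r^3 + 4*r^2 + 9*r - 2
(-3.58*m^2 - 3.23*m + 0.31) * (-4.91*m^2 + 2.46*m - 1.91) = 17.5778*m^4 + 7.0525*m^3 - 2.6301*m^2 + 6.9319*m - 0.5921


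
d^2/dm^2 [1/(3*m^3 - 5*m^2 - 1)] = 2*(-m^2*(9*m - 10)^2 + (5 - 9*m)*(-3*m^3 + 5*m^2 + 1))/(-3*m^3 + 5*m^2 + 1)^3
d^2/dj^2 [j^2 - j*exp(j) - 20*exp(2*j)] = -j*exp(j) - 80*exp(2*j) - 2*exp(j) + 2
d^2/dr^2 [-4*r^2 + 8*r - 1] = -8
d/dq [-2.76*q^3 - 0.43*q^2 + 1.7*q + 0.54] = -8.28*q^2 - 0.86*q + 1.7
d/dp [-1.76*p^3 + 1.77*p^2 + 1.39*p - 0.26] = -5.28*p^2 + 3.54*p + 1.39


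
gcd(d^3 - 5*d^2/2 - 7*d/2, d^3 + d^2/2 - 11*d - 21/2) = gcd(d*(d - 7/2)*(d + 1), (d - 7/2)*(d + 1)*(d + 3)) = d^2 - 5*d/2 - 7/2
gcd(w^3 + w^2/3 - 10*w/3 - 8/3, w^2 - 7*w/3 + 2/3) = w - 2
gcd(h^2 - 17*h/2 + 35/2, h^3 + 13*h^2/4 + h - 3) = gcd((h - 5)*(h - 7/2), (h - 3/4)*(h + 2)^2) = 1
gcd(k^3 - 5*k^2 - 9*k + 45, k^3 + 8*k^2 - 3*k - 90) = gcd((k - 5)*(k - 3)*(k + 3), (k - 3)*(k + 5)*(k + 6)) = k - 3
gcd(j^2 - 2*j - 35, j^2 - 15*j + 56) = j - 7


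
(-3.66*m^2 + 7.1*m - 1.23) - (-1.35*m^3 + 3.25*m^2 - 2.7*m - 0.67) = 1.35*m^3 - 6.91*m^2 + 9.8*m - 0.56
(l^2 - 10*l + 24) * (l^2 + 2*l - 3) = l^4 - 8*l^3 + l^2 + 78*l - 72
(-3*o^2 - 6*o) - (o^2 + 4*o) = -4*o^2 - 10*o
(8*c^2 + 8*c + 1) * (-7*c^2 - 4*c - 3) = -56*c^4 - 88*c^3 - 63*c^2 - 28*c - 3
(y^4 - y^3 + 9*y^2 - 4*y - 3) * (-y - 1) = -y^5 - 8*y^3 - 5*y^2 + 7*y + 3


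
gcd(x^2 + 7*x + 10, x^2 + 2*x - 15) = x + 5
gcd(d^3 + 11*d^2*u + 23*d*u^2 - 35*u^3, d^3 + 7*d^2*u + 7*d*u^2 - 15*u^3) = -d^2 - 4*d*u + 5*u^2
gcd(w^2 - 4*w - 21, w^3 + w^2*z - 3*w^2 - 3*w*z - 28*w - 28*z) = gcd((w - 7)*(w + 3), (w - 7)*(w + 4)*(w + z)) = w - 7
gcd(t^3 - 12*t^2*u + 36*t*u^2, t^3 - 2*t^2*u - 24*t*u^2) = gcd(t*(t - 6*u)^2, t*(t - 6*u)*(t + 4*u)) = t^2 - 6*t*u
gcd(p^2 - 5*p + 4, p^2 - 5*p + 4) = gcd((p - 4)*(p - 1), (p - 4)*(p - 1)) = p^2 - 5*p + 4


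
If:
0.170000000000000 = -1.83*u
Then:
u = -0.09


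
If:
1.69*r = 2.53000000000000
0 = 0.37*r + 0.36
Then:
No Solution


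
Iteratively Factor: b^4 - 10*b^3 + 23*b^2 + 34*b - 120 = (b - 5)*(b^3 - 5*b^2 - 2*b + 24) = (b - 5)*(b - 3)*(b^2 - 2*b - 8) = (b - 5)*(b - 4)*(b - 3)*(b + 2)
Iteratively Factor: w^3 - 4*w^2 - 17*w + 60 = (w + 4)*(w^2 - 8*w + 15) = (w - 5)*(w + 4)*(w - 3)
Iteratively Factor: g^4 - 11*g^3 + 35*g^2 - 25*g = (g - 5)*(g^3 - 6*g^2 + 5*g) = g*(g - 5)*(g^2 - 6*g + 5) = g*(g - 5)^2*(g - 1)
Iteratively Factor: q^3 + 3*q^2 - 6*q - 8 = (q + 4)*(q^2 - q - 2) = (q - 2)*(q + 4)*(q + 1)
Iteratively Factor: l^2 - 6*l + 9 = (l - 3)*(l - 3)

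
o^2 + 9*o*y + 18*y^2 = (o + 3*y)*(o + 6*y)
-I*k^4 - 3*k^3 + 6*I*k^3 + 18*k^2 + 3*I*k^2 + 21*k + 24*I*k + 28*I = (k - 7)*(k - 4*I)*(k + I)*(-I*k - I)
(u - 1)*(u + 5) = u^2 + 4*u - 5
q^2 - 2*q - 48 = (q - 8)*(q + 6)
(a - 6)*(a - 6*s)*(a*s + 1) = a^3*s - 6*a^2*s^2 - 6*a^2*s + a^2 + 36*a*s^2 - 6*a*s - 6*a + 36*s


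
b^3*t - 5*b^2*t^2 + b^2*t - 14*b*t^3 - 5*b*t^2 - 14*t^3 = (b - 7*t)*(b + 2*t)*(b*t + t)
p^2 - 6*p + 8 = (p - 4)*(p - 2)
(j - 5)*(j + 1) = j^2 - 4*j - 5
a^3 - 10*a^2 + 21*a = a*(a - 7)*(a - 3)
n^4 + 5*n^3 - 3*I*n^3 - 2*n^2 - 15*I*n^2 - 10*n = n*(n + 5)*(n - 2*I)*(n - I)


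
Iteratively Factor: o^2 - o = (o - 1)*(o)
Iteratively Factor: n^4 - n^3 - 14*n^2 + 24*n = (n + 4)*(n^3 - 5*n^2 + 6*n) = (n - 3)*(n + 4)*(n^2 - 2*n) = (n - 3)*(n - 2)*(n + 4)*(n)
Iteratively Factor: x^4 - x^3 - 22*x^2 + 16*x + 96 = (x + 4)*(x^3 - 5*x^2 - 2*x + 24) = (x + 2)*(x + 4)*(x^2 - 7*x + 12) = (x - 4)*(x + 2)*(x + 4)*(x - 3)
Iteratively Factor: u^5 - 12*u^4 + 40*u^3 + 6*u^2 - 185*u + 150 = (u + 2)*(u^4 - 14*u^3 + 68*u^2 - 130*u + 75) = (u - 1)*(u + 2)*(u^3 - 13*u^2 + 55*u - 75) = (u - 3)*(u - 1)*(u + 2)*(u^2 - 10*u + 25) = (u - 5)*(u - 3)*(u - 1)*(u + 2)*(u - 5)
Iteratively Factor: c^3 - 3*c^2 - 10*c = (c)*(c^2 - 3*c - 10) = c*(c - 5)*(c + 2)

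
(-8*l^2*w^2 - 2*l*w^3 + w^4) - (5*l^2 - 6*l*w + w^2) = -8*l^2*w^2 - 5*l^2 - 2*l*w^3 + 6*l*w + w^4 - w^2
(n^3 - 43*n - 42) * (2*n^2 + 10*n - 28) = 2*n^5 + 10*n^4 - 114*n^3 - 514*n^2 + 784*n + 1176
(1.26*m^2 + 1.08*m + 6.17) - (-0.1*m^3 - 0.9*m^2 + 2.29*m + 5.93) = 0.1*m^3 + 2.16*m^2 - 1.21*m + 0.24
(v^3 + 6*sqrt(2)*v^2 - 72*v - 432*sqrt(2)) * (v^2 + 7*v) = v^5 + 7*v^4 + 6*sqrt(2)*v^4 - 72*v^3 + 42*sqrt(2)*v^3 - 432*sqrt(2)*v^2 - 504*v^2 - 3024*sqrt(2)*v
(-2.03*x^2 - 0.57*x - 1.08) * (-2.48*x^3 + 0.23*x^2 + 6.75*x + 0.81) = 5.0344*x^5 + 0.9467*x^4 - 11.1552*x^3 - 5.7402*x^2 - 7.7517*x - 0.8748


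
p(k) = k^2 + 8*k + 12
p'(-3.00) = 2.00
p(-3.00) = -3.00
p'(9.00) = 26.00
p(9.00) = 165.00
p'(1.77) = 11.54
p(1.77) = 29.29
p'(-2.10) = 3.80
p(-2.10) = -0.39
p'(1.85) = 11.70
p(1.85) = 30.22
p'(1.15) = 10.30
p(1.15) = 22.52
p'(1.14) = 10.28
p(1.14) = 22.42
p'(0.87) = 9.74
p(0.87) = 19.72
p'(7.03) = 22.06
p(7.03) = 117.66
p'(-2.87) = 2.26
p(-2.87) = -2.72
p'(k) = 2*k + 8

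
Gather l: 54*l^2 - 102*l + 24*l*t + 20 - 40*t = 54*l^2 + l*(24*t - 102) - 40*t + 20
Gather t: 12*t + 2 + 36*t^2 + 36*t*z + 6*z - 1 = 36*t^2 + t*(36*z + 12) + 6*z + 1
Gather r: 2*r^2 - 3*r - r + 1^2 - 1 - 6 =2*r^2 - 4*r - 6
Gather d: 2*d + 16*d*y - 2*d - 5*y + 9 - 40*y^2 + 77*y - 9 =16*d*y - 40*y^2 + 72*y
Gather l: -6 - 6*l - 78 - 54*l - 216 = -60*l - 300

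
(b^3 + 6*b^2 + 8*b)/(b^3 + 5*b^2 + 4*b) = (b + 2)/(b + 1)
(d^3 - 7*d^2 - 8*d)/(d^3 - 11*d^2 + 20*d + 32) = d/(d - 4)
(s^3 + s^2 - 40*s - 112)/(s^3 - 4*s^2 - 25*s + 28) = (s + 4)/(s - 1)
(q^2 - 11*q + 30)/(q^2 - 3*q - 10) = (q - 6)/(q + 2)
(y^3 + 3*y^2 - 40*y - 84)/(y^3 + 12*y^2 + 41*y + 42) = (y - 6)/(y + 3)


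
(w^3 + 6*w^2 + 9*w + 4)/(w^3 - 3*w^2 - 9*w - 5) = (w + 4)/(w - 5)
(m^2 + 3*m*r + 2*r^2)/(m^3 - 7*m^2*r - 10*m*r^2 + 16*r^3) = (m + r)/(m^2 - 9*m*r + 8*r^2)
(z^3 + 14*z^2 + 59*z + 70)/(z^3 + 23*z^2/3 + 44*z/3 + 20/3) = 3*(z + 7)/(3*z + 2)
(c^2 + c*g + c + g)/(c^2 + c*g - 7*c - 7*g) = (c + 1)/(c - 7)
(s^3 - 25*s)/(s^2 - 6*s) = (s^2 - 25)/(s - 6)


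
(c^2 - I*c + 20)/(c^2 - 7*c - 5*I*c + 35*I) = (c + 4*I)/(c - 7)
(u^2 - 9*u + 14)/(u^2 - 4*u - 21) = (u - 2)/(u + 3)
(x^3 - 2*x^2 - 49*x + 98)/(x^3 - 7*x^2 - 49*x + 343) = (x - 2)/(x - 7)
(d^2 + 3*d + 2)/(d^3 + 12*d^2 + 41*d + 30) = (d + 2)/(d^2 + 11*d + 30)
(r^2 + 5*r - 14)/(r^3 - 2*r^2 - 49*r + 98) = 1/(r - 7)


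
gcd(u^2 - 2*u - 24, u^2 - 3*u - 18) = u - 6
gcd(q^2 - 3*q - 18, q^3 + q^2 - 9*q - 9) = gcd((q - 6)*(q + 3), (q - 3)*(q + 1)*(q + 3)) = q + 3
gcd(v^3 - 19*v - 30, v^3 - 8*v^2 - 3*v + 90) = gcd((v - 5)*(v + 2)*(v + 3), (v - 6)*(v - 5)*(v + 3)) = v^2 - 2*v - 15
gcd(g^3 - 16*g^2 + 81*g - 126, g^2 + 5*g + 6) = 1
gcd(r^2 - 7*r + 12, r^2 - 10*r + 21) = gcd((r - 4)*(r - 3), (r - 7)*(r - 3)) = r - 3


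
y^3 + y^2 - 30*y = y*(y - 5)*(y + 6)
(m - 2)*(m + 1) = m^2 - m - 2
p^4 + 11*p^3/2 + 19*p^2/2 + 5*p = p*(p + 1)*(p + 2)*(p + 5/2)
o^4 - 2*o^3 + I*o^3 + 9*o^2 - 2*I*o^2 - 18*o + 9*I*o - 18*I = (o - 2)*(o - 3*I)*(o + I)*(o + 3*I)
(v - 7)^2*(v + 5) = v^3 - 9*v^2 - 21*v + 245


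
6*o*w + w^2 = w*(6*o + w)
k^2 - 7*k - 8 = (k - 8)*(k + 1)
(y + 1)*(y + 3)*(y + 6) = y^3 + 10*y^2 + 27*y + 18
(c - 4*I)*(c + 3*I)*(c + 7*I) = c^3 + 6*I*c^2 + 19*c + 84*I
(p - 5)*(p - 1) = p^2 - 6*p + 5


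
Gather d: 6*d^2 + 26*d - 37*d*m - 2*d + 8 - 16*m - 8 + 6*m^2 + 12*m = 6*d^2 + d*(24 - 37*m) + 6*m^2 - 4*m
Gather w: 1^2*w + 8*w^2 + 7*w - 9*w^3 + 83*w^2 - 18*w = -9*w^3 + 91*w^2 - 10*w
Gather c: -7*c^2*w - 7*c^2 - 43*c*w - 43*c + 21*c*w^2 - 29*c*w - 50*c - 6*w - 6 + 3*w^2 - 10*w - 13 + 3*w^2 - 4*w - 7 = c^2*(-7*w - 7) + c*(21*w^2 - 72*w - 93) + 6*w^2 - 20*w - 26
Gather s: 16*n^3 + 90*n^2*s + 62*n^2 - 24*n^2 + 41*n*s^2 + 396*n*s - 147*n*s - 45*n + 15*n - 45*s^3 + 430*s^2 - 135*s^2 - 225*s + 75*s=16*n^3 + 38*n^2 - 30*n - 45*s^3 + s^2*(41*n + 295) + s*(90*n^2 + 249*n - 150)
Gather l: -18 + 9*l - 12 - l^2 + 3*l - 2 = -l^2 + 12*l - 32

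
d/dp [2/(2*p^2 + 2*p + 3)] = 4*(-2*p - 1)/(2*p^2 + 2*p + 3)^2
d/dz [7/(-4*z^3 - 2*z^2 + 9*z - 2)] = 7*(12*z^2 + 4*z - 9)/(4*z^3 + 2*z^2 - 9*z + 2)^2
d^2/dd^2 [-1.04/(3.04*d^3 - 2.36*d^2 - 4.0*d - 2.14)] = ((18.9696*d - 4.9088)*(-3.04*d^3 + 2.36*d^2 + 4.0*d + 2.14) + 1.04*(-18.24*d^2 + 9.44*d + 8.0)*(-9.12*d^2 + 4.72*d + 4.0))/(-3.04*d^3 + 2.36*d^2 + 4.0*d + 2.14)^3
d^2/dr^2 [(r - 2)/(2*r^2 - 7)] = 4*(8*r^2*(r - 2) + (2 - 3*r)*(2*r^2 - 7))/(2*r^2 - 7)^3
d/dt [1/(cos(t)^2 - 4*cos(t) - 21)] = 2*(cos(t) - 2)*sin(t)/(sin(t)^2 + 4*cos(t) + 20)^2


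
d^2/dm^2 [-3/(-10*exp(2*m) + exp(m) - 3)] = 3*((1 - 40*exp(m))*(10*exp(2*m) - exp(m) + 3) + 2*(20*exp(m) - 1)^2*exp(m))*exp(m)/(10*exp(2*m) - exp(m) + 3)^3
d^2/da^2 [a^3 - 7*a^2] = 6*a - 14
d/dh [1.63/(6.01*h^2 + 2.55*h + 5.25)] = (-19.5926*h - 4.1565)/(6.01*h^2 + 2.55*h + 5.25)^2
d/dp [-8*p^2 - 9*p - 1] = -16*p - 9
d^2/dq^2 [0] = 0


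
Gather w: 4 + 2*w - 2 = 2*w + 2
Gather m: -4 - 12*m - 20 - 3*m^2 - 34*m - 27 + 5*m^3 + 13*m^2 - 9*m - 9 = 5*m^3 + 10*m^2 - 55*m - 60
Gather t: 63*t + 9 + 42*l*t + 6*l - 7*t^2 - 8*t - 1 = 6*l - 7*t^2 + t*(42*l + 55) + 8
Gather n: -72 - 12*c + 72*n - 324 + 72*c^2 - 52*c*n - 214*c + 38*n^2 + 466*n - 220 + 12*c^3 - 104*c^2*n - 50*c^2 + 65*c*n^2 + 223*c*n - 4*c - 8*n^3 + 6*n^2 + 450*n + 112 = 12*c^3 + 22*c^2 - 230*c - 8*n^3 + n^2*(65*c + 44) + n*(-104*c^2 + 171*c + 988) - 504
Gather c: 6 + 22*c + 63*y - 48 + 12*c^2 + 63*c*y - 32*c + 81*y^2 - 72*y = 12*c^2 + c*(63*y - 10) + 81*y^2 - 9*y - 42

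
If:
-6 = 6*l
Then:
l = -1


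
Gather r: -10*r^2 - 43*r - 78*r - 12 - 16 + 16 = -10*r^2 - 121*r - 12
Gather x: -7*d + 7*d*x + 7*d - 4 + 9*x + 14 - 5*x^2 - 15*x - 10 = -5*x^2 + x*(7*d - 6)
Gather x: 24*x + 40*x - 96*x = -32*x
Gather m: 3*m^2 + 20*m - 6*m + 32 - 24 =3*m^2 + 14*m + 8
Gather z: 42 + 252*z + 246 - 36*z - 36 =216*z + 252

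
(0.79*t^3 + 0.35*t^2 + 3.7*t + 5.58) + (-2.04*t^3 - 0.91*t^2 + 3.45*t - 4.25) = -1.25*t^3 - 0.56*t^2 + 7.15*t + 1.33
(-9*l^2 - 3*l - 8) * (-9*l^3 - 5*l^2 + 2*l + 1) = 81*l^5 + 72*l^4 + 69*l^3 + 25*l^2 - 19*l - 8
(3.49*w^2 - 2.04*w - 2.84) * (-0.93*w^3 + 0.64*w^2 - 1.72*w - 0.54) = -3.2457*w^5 + 4.1308*w^4 - 4.6672*w^3 - 0.1934*w^2 + 5.9864*w + 1.5336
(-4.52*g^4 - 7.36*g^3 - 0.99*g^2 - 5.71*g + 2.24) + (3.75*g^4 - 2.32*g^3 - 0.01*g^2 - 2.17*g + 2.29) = -0.77*g^4 - 9.68*g^3 - 1.0*g^2 - 7.88*g + 4.53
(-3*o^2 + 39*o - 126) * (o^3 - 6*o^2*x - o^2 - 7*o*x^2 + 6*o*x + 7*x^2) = -3*o^5 + 18*o^4*x + 42*o^4 + 21*o^3*x^2 - 252*o^3*x - 165*o^3 - 294*o^2*x^2 + 990*o^2*x + 126*o^2 + 1155*o*x^2 - 756*o*x - 882*x^2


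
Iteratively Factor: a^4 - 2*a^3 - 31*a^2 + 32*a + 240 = (a - 4)*(a^3 + 2*a^2 - 23*a - 60) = (a - 5)*(a - 4)*(a^2 + 7*a + 12) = (a - 5)*(a - 4)*(a + 4)*(a + 3)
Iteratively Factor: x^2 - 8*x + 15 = (x - 3)*(x - 5)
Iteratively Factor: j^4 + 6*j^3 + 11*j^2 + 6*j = (j + 3)*(j^3 + 3*j^2 + 2*j) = (j + 1)*(j + 3)*(j^2 + 2*j) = (j + 1)*(j + 2)*(j + 3)*(j)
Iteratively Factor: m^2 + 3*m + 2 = (m + 1)*(m + 2)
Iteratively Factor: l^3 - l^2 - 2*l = (l + 1)*(l^2 - 2*l) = (l - 2)*(l + 1)*(l)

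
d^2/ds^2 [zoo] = 0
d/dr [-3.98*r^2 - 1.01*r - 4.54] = -7.96*r - 1.01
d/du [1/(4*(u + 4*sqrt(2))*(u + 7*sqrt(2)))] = (-2*u - 11*sqrt(2))/(4*(u^4 + 22*sqrt(2)*u^3 + 354*u^2 + 1232*sqrt(2)*u + 3136))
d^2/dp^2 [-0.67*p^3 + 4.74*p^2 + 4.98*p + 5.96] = 9.48 - 4.02*p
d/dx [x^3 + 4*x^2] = x*(3*x + 8)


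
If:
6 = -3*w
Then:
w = -2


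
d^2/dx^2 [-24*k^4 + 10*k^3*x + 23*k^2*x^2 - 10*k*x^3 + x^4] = 46*k^2 - 60*k*x + 12*x^2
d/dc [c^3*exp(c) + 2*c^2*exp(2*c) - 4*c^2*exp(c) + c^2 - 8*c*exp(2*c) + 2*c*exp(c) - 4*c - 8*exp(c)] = c^3*exp(c) + 4*c^2*exp(2*c) - c^2*exp(c) - 12*c*exp(2*c) - 6*c*exp(c) + 2*c - 8*exp(2*c) - 6*exp(c) - 4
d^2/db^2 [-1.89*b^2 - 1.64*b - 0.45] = -3.78000000000000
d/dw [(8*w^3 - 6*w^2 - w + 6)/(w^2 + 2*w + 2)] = (8*w^4 + 32*w^3 + 37*w^2 - 36*w - 14)/(w^4 + 4*w^3 + 8*w^2 + 8*w + 4)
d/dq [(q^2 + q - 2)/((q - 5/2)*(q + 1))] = 2*(-5*q^2 - 2*q - 11)/(4*q^4 - 12*q^3 - 11*q^2 + 30*q + 25)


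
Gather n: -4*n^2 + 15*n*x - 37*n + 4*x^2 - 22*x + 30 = -4*n^2 + n*(15*x - 37) + 4*x^2 - 22*x + 30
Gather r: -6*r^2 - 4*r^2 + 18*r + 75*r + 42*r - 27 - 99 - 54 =-10*r^2 + 135*r - 180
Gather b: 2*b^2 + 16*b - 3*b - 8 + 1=2*b^2 + 13*b - 7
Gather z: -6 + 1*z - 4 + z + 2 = 2*z - 8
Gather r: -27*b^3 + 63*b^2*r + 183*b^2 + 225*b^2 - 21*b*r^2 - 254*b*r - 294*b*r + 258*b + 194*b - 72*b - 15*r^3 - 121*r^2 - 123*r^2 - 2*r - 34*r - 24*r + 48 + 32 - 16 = -27*b^3 + 408*b^2 + 380*b - 15*r^3 + r^2*(-21*b - 244) + r*(63*b^2 - 548*b - 60) + 64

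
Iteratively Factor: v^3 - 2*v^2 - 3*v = (v)*(v^2 - 2*v - 3) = v*(v + 1)*(v - 3)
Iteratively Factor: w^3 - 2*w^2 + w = (w - 1)*(w^2 - w) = (w - 1)^2*(w)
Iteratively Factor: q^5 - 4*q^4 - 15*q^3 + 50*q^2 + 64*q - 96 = (q - 4)*(q^4 - 15*q^2 - 10*q + 24) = (q - 4)*(q - 1)*(q^3 + q^2 - 14*q - 24) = (q - 4)*(q - 1)*(q + 2)*(q^2 - q - 12) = (q - 4)^2*(q - 1)*(q + 2)*(q + 3)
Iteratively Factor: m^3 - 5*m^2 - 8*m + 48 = (m - 4)*(m^2 - m - 12) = (m - 4)^2*(m + 3)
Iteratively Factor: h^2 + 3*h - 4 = (h + 4)*(h - 1)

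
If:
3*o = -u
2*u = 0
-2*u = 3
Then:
No Solution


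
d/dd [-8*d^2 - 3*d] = -16*d - 3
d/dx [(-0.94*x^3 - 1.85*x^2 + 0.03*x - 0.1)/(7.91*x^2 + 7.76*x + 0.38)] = (-7.4354*x^4 - 14.5888*x^3 - 15.6649*x^2 + 0.176*x + 0.7874)/(62.5681*x^4 + 122.7632*x^3 + 66.2292*x^2 + 5.8976*x + 0.1444)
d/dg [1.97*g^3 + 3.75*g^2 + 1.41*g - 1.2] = 5.91*g^2 + 7.5*g + 1.41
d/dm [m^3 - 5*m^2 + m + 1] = 3*m^2 - 10*m + 1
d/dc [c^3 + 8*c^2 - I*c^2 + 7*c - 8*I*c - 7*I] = 3*c^2 + 2*c*(8 - I) + 7 - 8*I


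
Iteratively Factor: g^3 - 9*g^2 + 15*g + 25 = (g - 5)*(g^2 - 4*g - 5) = (g - 5)^2*(g + 1)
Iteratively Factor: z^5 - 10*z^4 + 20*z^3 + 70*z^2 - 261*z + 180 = (z - 4)*(z^4 - 6*z^3 - 4*z^2 + 54*z - 45) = (z - 4)*(z - 3)*(z^3 - 3*z^2 - 13*z + 15) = (z - 4)*(z - 3)*(z + 3)*(z^2 - 6*z + 5) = (z - 4)*(z - 3)*(z - 1)*(z + 3)*(z - 5)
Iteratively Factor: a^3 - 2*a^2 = (a)*(a^2 - 2*a) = a^2*(a - 2)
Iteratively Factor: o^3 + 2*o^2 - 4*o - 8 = (o + 2)*(o^2 - 4) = (o + 2)^2*(o - 2)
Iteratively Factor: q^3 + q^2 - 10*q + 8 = (q + 4)*(q^2 - 3*q + 2) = (q - 1)*(q + 4)*(q - 2)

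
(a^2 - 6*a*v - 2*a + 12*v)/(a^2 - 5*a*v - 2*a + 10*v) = (-a + 6*v)/(-a + 5*v)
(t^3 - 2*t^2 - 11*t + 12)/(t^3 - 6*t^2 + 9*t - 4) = (t + 3)/(t - 1)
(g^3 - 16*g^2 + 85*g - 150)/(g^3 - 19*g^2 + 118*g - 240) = (g - 5)/(g - 8)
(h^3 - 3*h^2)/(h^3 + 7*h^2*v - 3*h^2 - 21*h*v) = h/(h + 7*v)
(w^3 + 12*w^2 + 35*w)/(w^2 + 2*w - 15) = w*(w + 7)/(w - 3)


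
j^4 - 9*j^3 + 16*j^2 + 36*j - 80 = (j - 5)*(j - 4)*(j - 2)*(j + 2)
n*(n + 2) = n^2 + 2*n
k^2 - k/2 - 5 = (k - 5/2)*(k + 2)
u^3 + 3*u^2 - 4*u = u*(u - 1)*(u + 4)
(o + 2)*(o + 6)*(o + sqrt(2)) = o^3 + sqrt(2)*o^2 + 8*o^2 + 8*sqrt(2)*o + 12*o + 12*sqrt(2)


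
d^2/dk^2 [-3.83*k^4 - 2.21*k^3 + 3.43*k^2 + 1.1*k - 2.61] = -45.96*k^2 - 13.26*k + 6.86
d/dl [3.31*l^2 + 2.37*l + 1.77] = 6.62*l + 2.37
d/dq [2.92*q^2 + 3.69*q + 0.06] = 5.84*q + 3.69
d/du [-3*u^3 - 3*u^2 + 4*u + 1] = -9*u^2 - 6*u + 4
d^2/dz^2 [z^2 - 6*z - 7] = 2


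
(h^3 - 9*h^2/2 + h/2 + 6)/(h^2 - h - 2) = (h^2 - 11*h/2 + 6)/(h - 2)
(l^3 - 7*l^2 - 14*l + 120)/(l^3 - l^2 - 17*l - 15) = (l^2 - 2*l - 24)/(l^2 + 4*l + 3)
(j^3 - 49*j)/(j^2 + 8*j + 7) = j*(j - 7)/(j + 1)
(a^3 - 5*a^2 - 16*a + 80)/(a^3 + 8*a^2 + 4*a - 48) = (a^2 - 9*a + 20)/(a^2 + 4*a - 12)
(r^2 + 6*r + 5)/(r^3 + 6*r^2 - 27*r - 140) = (r^2 + 6*r + 5)/(r^3 + 6*r^2 - 27*r - 140)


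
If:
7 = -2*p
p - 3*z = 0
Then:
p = -7/2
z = -7/6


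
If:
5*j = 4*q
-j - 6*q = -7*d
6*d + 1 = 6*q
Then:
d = 17/3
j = 14/3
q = 35/6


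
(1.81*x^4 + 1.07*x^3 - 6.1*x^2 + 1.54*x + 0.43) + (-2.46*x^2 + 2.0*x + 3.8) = 1.81*x^4 + 1.07*x^3 - 8.56*x^2 + 3.54*x + 4.23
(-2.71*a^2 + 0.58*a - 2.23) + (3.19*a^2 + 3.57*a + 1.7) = 0.48*a^2 + 4.15*a - 0.53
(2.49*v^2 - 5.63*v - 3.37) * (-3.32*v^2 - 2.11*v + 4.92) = -8.2668*v^4 + 13.4377*v^3 + 35.3185*v^2 - 20.5889*v - 16.5804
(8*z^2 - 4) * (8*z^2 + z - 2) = 64*z^4 + 8*z^3 - 48*z^2 - 4*z + 8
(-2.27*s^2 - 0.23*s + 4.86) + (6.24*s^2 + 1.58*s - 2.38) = 3.97*s^2 + 1.35*s + 2.48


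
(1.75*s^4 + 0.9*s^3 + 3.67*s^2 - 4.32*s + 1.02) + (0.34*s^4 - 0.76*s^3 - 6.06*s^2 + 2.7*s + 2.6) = 2.09*s^4 + 0.14*s^3 - 2.39*s^2 - 1.62*s + 3.62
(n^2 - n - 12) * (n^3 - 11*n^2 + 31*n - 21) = n^5 - 12*n^4 + 30*n^3 + 80*n^2 - 351*n + 252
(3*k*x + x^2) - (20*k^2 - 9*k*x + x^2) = -20*k^2 + 12*k*x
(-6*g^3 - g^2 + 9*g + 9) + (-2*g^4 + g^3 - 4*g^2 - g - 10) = -2*g^4 - 5*g^3 - 5*g^2 + 8*g - 1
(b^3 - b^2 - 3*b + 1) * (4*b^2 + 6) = 4*b^5 - 4*b^4 - 6*b^3 - 2*b^2 - 18*b + 6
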